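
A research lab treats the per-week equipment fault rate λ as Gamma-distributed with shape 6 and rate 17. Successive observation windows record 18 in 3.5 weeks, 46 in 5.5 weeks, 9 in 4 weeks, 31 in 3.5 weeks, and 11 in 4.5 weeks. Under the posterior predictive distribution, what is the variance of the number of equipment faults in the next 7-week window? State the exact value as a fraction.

38115/1444

Total count: 18 + 46 + 9 + 31 + 11 = 115.
Total exposure: 3.5 + 5.5 + 4 + 3.5 + 4.5 = 21 weeks.
Posterior: α' = 6 + 115 = 121, β' = 17 + 21 = 38.
The posterior predictive for a window of length T is Negative Binomial with variance T·α'·(β'+T)/β'² = 7·121·45/1444 = 38115/1444.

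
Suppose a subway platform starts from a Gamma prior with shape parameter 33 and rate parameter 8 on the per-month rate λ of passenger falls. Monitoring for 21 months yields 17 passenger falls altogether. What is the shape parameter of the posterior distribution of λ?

Total count 17 over total exposure 21 months.
By Gamma–Poisson conjugacy, the posterior is Gamma(α + Σx, β + Σt) = Gamma(33 + 17, 8 + 21) = Gamma(50, 29).

50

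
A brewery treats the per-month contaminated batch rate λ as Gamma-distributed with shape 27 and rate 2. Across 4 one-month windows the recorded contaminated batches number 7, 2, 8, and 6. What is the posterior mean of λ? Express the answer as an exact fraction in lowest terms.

Total count: 7 + 2 + 8 + 6 = 23.
Total exposure: 4 months.
Conjugate update: add total count to the shape and total exposure to the rate, giving Gamma(50, 6).
Posterior mean = α'/β' = 50/6 = 25/3.

25/3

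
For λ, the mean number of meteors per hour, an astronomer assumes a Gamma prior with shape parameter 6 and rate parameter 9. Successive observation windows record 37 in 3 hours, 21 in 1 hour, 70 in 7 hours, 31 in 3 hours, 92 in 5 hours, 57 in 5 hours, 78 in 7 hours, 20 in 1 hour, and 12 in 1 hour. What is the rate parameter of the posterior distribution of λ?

Total count: 37 + 21 + 70 + 31 + 92 + 57 + 78 + 20 + 12 = 418.
Total exposure: 3 + 1 + 7 + 3 + 5 + 5 + 7 + 1 + 1 = 33 hours.
Posterior: α' = 6 + 418 = 424, β' = 9 + 33 = 42.

42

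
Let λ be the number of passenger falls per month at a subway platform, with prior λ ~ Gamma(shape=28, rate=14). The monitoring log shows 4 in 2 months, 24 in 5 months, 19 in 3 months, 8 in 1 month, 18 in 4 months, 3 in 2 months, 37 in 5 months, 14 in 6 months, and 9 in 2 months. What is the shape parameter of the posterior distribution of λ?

Total count: 4 + 24 + 19 + 8 + 18 + 3 + 37 + 14 + 9 = 136.
Total exposure: 2 + 5 + 3 + 1 + 4 + 2 + 5 + 6 + 2 = 30 months.
The Gamma prior is conjugate for the Poisson rate, so λ | data ~ Gamma(28+136, 14+30) = Gamma(164, 44).

164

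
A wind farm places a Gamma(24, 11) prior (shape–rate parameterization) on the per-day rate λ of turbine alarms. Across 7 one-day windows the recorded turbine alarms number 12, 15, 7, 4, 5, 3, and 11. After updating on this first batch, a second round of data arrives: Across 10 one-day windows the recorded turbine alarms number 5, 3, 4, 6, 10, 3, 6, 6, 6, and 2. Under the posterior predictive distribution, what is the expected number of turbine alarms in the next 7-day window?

Total count: 12 + 15 + 7 + 4 + 5 + 3 + 11 = 57.
Total exposure: 7 days.
After the first batch: Gamma(24 + 57, 11 + 7) = Gamma(81, 18).
Total count: 5 + 3 + 4 + 6 + 10 + 3 + 6 + 6 + 6 + 2 = 51.
Total exposure: 10 days.
After the second batch: Gamma(81 + 51, 18 + 10) = Gamma(132, 28).
Predictive mean over a 7-day window = T·E[λ|data] = 7·132/28 = 33.

33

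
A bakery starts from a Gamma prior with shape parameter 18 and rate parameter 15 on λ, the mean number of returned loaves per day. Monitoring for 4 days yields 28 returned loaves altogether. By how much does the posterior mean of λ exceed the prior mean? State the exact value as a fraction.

116/95

Total count 28 over total exposure 4 days.
Posterior: α' = 18 + 28 = 46, β' = 15 + 4 = 19.
Posterior mean = 46/19 = 46/19; prior mean = 18/15 = 6/5. Difference = 46/19 − 6/5 = 116/95.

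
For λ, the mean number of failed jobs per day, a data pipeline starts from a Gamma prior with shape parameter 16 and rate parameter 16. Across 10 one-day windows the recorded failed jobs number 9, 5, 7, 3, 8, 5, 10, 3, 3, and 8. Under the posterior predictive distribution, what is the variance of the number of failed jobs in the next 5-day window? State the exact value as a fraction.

11935/676

Total count: 9 + 5 + 7 + 3 + 8 + 5 + 10 + 3 + 3 + 8 = 61.
Total exposure: 10 days.
Posterior: α' = 16 + 61 = 77, β' = 16 + 10 = 26.
The posterior predictive for a window of length T is Negative Binomial with variance T·α'·(β'+T)/β'² = 5·77·31/676 = 11935/676.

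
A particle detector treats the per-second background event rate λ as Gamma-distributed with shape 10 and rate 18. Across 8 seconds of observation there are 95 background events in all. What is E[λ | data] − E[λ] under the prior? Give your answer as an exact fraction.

815/234

Total count 95 over total exposure 8 seconds.
Conjugate update: add total count to the shape and total exposure to the rate, giving Gamma(105, 26).
Posterior mean = 105/26 = 105/26; prior mean = 10/18 = 5/9. Difference = 105/26 − 5/9 = 815/234.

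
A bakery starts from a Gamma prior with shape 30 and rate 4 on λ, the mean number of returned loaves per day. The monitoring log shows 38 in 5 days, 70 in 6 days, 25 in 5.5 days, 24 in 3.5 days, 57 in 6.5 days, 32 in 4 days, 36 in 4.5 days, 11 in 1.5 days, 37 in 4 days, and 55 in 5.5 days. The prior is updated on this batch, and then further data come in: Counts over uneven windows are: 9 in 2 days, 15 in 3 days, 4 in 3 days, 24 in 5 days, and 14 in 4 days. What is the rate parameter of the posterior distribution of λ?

Total count: 38 + 70 + 25 + 24 + 57 + 32 + 36 + 11 + 37 + 55 = 385.
Total exposure: 5 + 6 + 5.5 + 3.5 + 6.5 + 4 + 4.5 + 1.5 + 4 + 5.5 = 46 days.
After the first batch: Gamma(30 + 385, 4 + 46) = Gamma(415, 50).
Total count: 9 + 15 + 4 + 24 + 14 = 66.
Total exposure: 2 + 3 + 3 + 5 + 4 = 17 days.
After the second batch: Gamma(415 + 66, 50 + 17) = Gamma(481, 67).

67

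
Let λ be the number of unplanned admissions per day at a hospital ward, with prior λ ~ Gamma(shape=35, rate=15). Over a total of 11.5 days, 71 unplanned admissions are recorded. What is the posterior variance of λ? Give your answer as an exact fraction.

8/53

Total count 71 over total exposure 11.5 days.
The Gamma prior is conjugate for the Poisson rate, so λ | data ~ Gamma(35+71, 15+11.5) = Gamma(106, 53/2).
Posterior variance = α'/β'² = 106/(2809/4) = 8/53.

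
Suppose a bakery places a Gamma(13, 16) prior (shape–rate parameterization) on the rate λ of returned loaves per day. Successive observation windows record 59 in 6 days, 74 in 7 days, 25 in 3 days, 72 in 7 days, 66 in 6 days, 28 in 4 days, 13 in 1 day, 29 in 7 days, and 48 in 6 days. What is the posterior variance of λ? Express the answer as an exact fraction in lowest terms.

Total count: 59 + 74 + 25 + 72 + 66 + 28 + 13 + 29 + 48 = 414.
Total exposure: 6 + 7 + 3 + 7 + 6 + 4 + 1 + 7 + 6 = 47 days.
Posterior: α' = 13 + 414 = 427, β' = 16 + 47 = 63.
Posterior variance = α'/β'² = 427/3969 = 61/567.

61/567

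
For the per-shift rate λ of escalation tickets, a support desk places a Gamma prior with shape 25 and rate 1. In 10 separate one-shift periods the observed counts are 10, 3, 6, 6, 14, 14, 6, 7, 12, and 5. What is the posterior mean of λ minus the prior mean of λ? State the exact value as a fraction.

Total count: 10 + 3 + 6 + 6 + 14 + 14 + 6 + 7 + 12 + 5 = 83.
Total exposure: 10 shifts.
Conjugate update: add total count to the shape and total exposure to the rate, giving Gamma(108, 11).
Posterior mean = 108/11 = 108/11; prior mean = 25/1 = 25. Difference = 108/11 − 25 = -167/11.

-167/11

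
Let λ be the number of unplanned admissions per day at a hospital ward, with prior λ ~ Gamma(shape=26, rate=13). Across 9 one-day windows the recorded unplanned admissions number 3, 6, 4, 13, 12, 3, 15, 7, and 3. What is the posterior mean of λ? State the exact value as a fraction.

46/11

Total count: 3 + 6 + 4 + 13 + 12 + 3 + 15 + 7 + 3 = 66.
Total exposure: 9 days.
By Gamma–Poisson conjugacy, the posterior is Gamma(α + Σx, β + Σt) = Gamma(26 + 66, 13 + 9) = Gamma(92, 22).
Posterior mean = α'/β' = 92/22 = 46/11.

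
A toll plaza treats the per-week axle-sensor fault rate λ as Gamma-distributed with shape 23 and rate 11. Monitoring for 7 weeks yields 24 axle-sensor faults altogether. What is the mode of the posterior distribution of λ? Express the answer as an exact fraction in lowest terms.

23/9

Total count 24 over total exposure 7 weeks.
By Gamma–Poisson conjugacy, the posterior is Gamma(α + Σx, β + Σt) = Gamma(23 + 24, 11 + 7) = Gamma(47, 18).
Posterior mode = (α'−1)/β' = 46/18 = 23/9.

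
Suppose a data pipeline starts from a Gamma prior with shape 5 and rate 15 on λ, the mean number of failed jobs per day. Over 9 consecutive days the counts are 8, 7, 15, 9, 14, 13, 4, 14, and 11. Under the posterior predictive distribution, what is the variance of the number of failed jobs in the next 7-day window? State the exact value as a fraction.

Total count: 8 + 7 + 15 + 9 + 14 + 13 + 4 + 14 + 11 = 95.
Total exposure: 9 days.
Posterior: α' = 5 + 95 = 100, β' = 15 + 9 = 24.
The posterior predictive for a window of length T is Negative Binomial with variance T·α'·(β'+T)/β'² = 7·100·31/576 = 5425/144.

5425/144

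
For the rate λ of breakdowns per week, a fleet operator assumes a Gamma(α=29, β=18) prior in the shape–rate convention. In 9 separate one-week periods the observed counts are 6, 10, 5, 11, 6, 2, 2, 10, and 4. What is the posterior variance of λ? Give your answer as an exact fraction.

85/729

Total count: 6 + 10 + 5 + 11 + 6 + 2 + 2 + 10 + 4 = 56.
Total exposure: 9 weeks.
Gamma(α, β) with Poisson data over total exposure Σt gives posterior Gamma(α+Σx, β+Σt) = Gamma(85, 27).
Posterior variance = α'/β'² = 85/729.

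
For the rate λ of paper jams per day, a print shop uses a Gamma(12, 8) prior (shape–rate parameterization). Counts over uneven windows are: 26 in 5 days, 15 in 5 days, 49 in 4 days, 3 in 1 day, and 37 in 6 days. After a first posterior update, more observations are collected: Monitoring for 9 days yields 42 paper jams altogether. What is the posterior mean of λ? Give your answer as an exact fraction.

Total count: 26 + 15 + 49 + 3 + 37 = 130.
Total exposure: 5 + 5 + 4 + 1 + 6 = 21 days.
After the first batch: Gamma(12 + 130, 8 + 21) = Gamma(142, 29).
Total count 42 over total exposure 9 days.
After the second batch: Gamma(142 + 42, 29 + 9) = Gamma(184, 38).
Posterior mean = α'/β' = 184/38 = 92/19.

92/19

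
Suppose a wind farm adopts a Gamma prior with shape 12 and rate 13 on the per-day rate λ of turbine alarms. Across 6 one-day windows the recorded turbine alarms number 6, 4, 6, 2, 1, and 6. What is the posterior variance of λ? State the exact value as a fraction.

Total count: 6 + 4 + 6 + 2 + 1 + 6 = 25.
Total exposure: 6 days.
The Gamma prior is conjugate for the Poisson rate, so λ | data ~ Gamma(12+25, 13+6) = Gamma(37, 19).
Posterior variance = α'/β'² = 37/361.

37/361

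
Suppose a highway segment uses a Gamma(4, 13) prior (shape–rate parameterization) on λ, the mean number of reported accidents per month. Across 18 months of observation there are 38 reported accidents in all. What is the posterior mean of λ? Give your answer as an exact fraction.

42/31

Total count 38 over total exposure 18 months.
By Gamma–Poisson conjugacy, the posterior is Gamma(α + Σx, β + Σt) = Gamma(4 + 38, 13 + 18) = Gamma(42, 31).
Posterior mean = α'/β' = 42/31.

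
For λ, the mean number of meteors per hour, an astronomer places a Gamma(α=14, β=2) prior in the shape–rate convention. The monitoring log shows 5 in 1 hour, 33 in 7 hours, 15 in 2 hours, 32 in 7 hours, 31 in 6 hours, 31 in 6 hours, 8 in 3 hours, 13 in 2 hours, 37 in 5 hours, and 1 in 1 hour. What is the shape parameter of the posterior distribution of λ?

220

Total count: 5 + 33 + 15 + 32 + 31 + 31 + 8 + 13 + 37 + 1 = 206.
Total exposure: 1 + 7 + 2 + 7 + 6 + 6 + 3 + 2 + 5 + 1 = 40 hours.
Posterior: α' = 14 + 206 = 220, β' = 2 + 40 = 42.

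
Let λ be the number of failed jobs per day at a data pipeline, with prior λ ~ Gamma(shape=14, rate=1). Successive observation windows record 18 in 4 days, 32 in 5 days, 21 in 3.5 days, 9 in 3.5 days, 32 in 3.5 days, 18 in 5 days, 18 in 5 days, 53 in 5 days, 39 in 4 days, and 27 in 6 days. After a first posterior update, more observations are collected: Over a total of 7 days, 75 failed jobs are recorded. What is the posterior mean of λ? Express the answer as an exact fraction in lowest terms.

Total count: 18 + 32 + 21 + 9 + 32 + 18 + 18 + 53 + 39 + 27 = 267.
Total exposure: 4 + 5 + 3.5 + 3.5 + 3.5 + 5 + 5 + 5 + 4 + 6 = 44.5 days.
After the first batch: Gamma(14 + 267, 1 + 44.5) = Gamma(281, 91/2).
Total count 75 over total exposure 7 days.
After the second batch: Gamma(281 + 75, 91/2 + 7) = Gamma(356, 105/2).
Posterior mean = α'/β' = 356/(105/2) = 712/105.

712/105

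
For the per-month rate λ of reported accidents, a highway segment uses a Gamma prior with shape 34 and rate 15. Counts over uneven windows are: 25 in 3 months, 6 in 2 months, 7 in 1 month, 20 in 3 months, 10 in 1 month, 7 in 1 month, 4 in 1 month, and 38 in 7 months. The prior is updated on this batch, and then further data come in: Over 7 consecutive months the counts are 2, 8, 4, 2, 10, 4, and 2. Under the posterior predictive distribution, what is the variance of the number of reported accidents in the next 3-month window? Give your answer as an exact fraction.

24156/1681

Total count: 25 + 6 + 7 + 20 + 10 + 7 + 4 + 38 = 117.
Total exposure: 3 + 2 + 1 + 3 + 1 + 1 + 1 + 7 = 19 months.
After the first batch: Gamma(34 + 117, 15 + 19) = Gamma(151, 34).
Total count: 2 + 8 + 4 + 2 + 10 + 4 + 2 = 32.
Total exposure: 7 months.
After the second batch: Gamma(151 + 32, 34 + 7) = Gamma(183, 41).
The posterior predictive for a window of length T is Negative Binomial with variance T·α'·(β'+T)/β'² = 3·183·44/1681 = 24156/1681.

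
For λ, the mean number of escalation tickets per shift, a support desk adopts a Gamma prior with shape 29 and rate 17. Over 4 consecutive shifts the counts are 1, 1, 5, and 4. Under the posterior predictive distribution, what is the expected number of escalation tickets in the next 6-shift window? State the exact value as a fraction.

Total count: 1 + 1 + 5 + 4 = 11.
Total exposure: 4 shifts.
Conjugate update: add total count to the shape and total exposure to the rate, giving Gamma(40, 21).
Predictive mean over a 6-shift window = T·E[λ|data] = 6·40/21 = 80/7.

80/7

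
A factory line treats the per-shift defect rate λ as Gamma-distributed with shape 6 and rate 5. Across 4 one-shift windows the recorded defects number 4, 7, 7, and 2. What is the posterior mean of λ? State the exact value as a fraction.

Total count: 4 + 7 + 7 + 2 = 20.
Total exposure: 4 shifts.
Conjugate update: add total count to the shape and total exposure to the rate, giving Gamma(26, 9).
Posterior mean = α'/β' = 26/9.

26/9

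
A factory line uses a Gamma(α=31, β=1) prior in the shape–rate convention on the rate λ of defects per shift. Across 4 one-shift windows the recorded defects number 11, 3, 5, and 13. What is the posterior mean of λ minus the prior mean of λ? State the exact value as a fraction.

Total count: 11 + 3 + 5 + 13 = 32.
Total exposure: 4 shifts.
By Gamma–Poisson conjugacy, the posterior is Gamma(α + Σx, β + Σt) = Gamma(31 + 32, 1 + 4) = Gamma(63, 5).
Posterior mean = 63/5 = 63/5; prior mean = 31/1 = 31. Difference = 63/5 − 31 = -92/5.

-92/5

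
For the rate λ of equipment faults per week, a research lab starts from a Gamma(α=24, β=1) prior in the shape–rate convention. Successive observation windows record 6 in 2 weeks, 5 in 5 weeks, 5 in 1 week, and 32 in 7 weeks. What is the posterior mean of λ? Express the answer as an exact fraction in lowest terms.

Total count: 6 + 5 + 5 + 32 = 48.
Total exposure: 2 + 5 + 1 + 7 = 15 weeks.
Gamma(α, β) with Poisson data over total exposure Σt gives posterior Gamma(α+Σx, β+Σt) = Gamma(72, 16).
Posterior mean = α'/β' = 72/16 = 9/2.

9/2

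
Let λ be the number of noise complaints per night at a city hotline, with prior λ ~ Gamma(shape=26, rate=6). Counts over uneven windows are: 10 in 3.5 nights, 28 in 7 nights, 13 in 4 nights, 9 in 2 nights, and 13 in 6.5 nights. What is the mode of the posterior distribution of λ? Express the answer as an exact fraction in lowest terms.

98/29

Total count: 10 + 28 + 13 + 9 + 13 = 73.
Total exposure: 3.5 + 7 + 4 + 2 + 6.5 = 23 nights.
Posterior: α' = 26 + 73 = 99, β' = 6 + 23 = 29.
Posterior mode = (α'−1)/β' = 98/29.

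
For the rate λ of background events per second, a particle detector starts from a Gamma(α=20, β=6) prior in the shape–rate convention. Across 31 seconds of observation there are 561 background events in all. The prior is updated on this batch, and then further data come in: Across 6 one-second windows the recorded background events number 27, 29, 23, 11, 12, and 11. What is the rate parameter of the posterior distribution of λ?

Total count 561 over total exposure 31 seconds.
After the first batch: Gamma(20 + 561, 6 + 31) = Gamma(581, 37).
Total count: 27 + 29 + 23 + 11 + 12 + 11 = 113.
Total exposure: 6 seconds.
After the second batch: Gamma(581 + 113, 37 + 6) = Gamma(694, 43).

43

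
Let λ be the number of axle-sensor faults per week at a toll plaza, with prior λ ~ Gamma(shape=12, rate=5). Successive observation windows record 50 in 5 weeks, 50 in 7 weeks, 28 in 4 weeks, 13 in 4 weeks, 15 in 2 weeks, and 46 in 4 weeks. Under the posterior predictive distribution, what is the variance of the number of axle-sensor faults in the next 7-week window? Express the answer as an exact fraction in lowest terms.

56924/961

Total count: 50 + 50 + 28 + 13 + 15 + 46 = 202.
Total exposure: 5 + 7 + 4 + 4 + 2 + 4 = 26 weeks.
Gamma(α, β) with Poisson data over total exposure Σt gives posterior Gamma(α+Σx, β+Σt) = Gamma(214, 31).
The posterior predictive for a window of length T is Negative Binomial with variance T·α'·(β'+T)/β'² = 7·214·38/961 = 56924/961.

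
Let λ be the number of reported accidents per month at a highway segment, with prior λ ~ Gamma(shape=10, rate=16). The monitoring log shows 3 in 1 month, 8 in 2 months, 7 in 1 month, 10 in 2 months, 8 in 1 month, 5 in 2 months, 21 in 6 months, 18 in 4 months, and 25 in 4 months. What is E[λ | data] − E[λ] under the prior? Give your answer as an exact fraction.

Total count: 3 + 8 + 7 + 10 + 8 + 5 + 21 + 18 + 25 = 105.
Total exposure: 1 + 2 + 1 + 2 + 1 + 2 + 6 + 4 + 4 = 23 months.
The Gamma prior is conjugate for the Poisson rate, so λ | data ~ Gamma(10+105, 16+23) = Gamma(115, 39).
Posterior mean = 115/39 = 115/39; prior mean = 10/16 = 5/8. Difference = 115/39 − 5/8 = 725/312.

725/312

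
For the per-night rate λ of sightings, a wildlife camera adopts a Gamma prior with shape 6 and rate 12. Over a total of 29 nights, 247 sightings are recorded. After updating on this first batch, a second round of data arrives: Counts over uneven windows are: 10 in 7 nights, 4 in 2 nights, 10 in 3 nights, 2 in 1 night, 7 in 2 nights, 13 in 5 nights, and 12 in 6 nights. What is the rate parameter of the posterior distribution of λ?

67

Total count 247 over total exposure 29 nights.
After the first batch: Gamma(6 + 247, 12 + 29) = Gamma(253, 41).
Total count: 10 + 4 + 10 + 2 + 7 + 13 + 12 = 58.
Total exposure: 7 + 2 + 3 + 1 + 2 + 5 + 6 = 26 nights.
After the second batch: Gamma(253 + 58, 41 + 26) = Gamma(311, 67).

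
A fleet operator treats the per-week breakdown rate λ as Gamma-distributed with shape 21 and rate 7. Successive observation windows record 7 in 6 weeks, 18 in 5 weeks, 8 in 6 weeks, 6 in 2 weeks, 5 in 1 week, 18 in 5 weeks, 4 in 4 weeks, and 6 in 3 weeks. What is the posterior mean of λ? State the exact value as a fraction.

Total count: 7 + 18 + 8 + 6 + 5 + 18 + 4 + 6 = 72.
Total exposure: 6 + 5 + 6 + 2 + 1 + 5 + 4 + 3 = 32 weeks.
Posterior: α' = 21 + 72 = 93, β' = 7 + 32 = 39.
Posterior mean = α'/β' = 93/39 = 31/13.

31/13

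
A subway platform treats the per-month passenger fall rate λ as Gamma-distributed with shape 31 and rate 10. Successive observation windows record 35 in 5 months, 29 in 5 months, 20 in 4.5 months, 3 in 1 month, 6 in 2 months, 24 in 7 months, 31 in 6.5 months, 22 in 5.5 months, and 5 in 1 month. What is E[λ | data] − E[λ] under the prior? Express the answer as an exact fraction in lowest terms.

Total count: 35 + 29 + 20 + 3 + 6 + 24 + 31 + 22 + 5 = 175.
Total exposure: 5 + 5 + 4.5 + 1 + 2 + 7 + 6.5 + 5.5 + 1 = 37.5 months.
Conjugate update: add total count to the shape and total exposure to the rate, giving Gamma(206, 95/2).
Posterior mean = 206/(95/2) = 412/95; prior mean = 31/10 = 31/10. Difference = 412/95 − 31/10 = 47/38.

47/38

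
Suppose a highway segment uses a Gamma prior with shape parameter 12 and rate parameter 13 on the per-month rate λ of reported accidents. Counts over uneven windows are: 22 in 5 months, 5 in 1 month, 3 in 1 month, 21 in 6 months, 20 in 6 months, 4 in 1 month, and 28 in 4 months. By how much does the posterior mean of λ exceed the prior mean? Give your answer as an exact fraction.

1051/481

Total count: 22 + 5 + 3 + 21 + 20 + 4 + 28 = 103.
Total exposure: 5 + 1 + 1 + 6 + 6 + 1 + 4 = 24 months.
Posterior: α' = 12 + 103 = 115, β' = 13 + 24 = 37.
Posterior mean = 115/37 = 115/37; prior mean = 12/13 = 12/13. Difference = 115/37 − 12/13 = 1051/481.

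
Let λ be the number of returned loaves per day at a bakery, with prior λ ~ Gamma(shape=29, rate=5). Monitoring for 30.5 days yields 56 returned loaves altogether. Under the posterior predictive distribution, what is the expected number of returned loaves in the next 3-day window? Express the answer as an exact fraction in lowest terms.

510/71

Total count 56 over total exposure 30.5 days.
Conjugate update: add total count to the shape and total exposure to the rate, giving Gamma(85, 71/2).
Predictive mean over a 3-day window = T·E[λ|data] = 3·85/(71/2) = 510/71.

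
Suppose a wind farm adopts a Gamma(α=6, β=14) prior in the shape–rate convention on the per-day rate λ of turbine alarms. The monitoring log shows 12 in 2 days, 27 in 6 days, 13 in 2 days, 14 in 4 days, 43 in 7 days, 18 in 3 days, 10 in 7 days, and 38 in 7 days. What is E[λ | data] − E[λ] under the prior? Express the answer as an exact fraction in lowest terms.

1111/364

Total count: 12 + 27 + 13 + 14 + 43 + 18 + 10 + 38 = 175.
Total exposure: 2 + 6 + 2 + 4 + 7 + 3 + 7 + 7 = 38 days.
Posterior: α' = 6 + 175 = 181, β' = 14 + 38 = 52.
Posterior mean = 181/52 = 181/52; prior mean = 6/14 = 3/7. Difference = 181/52 − 3/7 = 1111/364.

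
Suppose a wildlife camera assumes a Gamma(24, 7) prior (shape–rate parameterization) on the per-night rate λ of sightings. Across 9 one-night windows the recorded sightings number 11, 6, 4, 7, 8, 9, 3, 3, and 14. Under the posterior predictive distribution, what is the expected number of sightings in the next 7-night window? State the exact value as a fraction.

623/16

Total count: 11 + 6 + 4 + 7 + 8 + 9 + 3 + 3 + 14 = 65.
Total exposure: 9 nights.
Conjugate update: add total count to the shape and total exposure to the rate, giving Gamma(89, 16).
Predictive mean over a 7-night window = T·E[λ|data] = 7·89/16 = 623/16.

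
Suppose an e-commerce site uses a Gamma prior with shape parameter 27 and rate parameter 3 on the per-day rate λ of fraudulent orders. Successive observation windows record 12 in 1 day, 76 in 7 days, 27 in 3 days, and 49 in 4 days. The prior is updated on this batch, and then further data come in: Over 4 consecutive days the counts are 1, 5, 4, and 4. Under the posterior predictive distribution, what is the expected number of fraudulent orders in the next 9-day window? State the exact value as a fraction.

Total count: 12 + 76 + 27 + 49 = 164.
Total exposure: 1 + 7 + 3 + 4 = 15 days.
After the first batch: Gamma(27 + 164, 3 + 15) = Gamma(191, 18).
Total count: 1 + 5 + 4 + 4 = 14.
Total exposure: 4 days.
After the second batch: Gamma(191 + 14, 18 + 4) = Gamma(205, 22).
Predictive mean over a 9-day window = T·E[λ|data] = 9·205/22 = 1845/22.

1845/22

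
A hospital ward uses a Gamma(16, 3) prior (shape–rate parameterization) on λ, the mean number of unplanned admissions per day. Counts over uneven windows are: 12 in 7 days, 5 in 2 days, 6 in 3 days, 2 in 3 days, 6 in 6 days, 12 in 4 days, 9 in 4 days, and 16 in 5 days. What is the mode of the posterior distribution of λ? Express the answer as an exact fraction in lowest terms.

83/37

Total count: 12 + 5 + 6 + 2 + 6 + 12 + 9 + 16 = 68.
Total exposure: 7 + 2 + 3 + 3 + 6 + 4 + 4 + 5 = 34 days.
By Gamma–Poisson conjugacy, the posterior is Gamma(α + Σx, β + Σt) = Gamma(16 + 68, 3 + 34) = Gamma(84, 37).
Posterior mode = (α'−1)/β' = 83/37.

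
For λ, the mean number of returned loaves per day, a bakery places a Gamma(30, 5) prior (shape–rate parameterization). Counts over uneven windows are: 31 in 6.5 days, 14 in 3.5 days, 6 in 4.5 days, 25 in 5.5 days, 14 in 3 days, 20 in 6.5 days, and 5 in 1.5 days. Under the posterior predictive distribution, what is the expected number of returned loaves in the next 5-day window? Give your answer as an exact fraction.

Total count: 31 + 14 + 6 + 25 + 14 + 20 + 5 = 115.
Total exposure: 6.5 + 3.5 + 4.5 + 5.5 + 3 + 6.5 + 1.5 = 31 days.
Conjugate update: add total count to the shape and total exposure to the rate, giving Gamma(145, 36).
Predictive mean over a 5-day window = T·E[λ|data] = 5·145/36 = 725/36.

725/36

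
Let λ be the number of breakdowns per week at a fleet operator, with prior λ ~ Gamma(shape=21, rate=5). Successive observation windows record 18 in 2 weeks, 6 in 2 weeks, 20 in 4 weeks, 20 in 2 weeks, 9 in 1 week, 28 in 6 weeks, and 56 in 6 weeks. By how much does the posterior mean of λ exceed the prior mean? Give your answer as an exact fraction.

Total count: 18 + 6 + 20 + 20 + 9 + 28 + 56 = 157.
Total exposure: 2 + 2 + 4 + 2 + 1 + 6 + 6 = 23 weeks.
Gamma(α, β) with Poisson data over total exposure Σt gives posterior Gamma(α+Σx, β+Σt) = Gamma(178, 28).
Posterior mean = 178/28 = 89/14; prior mean = 21/5 = 21/5. Difference = 89/14 − 21/5 = 151/70.

151/70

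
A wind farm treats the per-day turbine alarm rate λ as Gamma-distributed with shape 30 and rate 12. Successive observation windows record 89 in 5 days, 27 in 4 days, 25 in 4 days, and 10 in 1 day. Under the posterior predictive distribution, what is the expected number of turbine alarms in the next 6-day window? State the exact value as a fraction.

Total count: 89 + 27 + 25 + 10 = 151.
Total exposure: 5 + 4 + 4 + 1 = 14 days.
By Gamma–Poisson conjugacy, the posterior is Gamma(α + Σx, β + Σt) = Gamma(30 + 151, 12 + 14) = Gamma(181, 26).
Predictive mean over a 6-day window = T·E[λ|data] = 6·181/26 = 543/13.

543/13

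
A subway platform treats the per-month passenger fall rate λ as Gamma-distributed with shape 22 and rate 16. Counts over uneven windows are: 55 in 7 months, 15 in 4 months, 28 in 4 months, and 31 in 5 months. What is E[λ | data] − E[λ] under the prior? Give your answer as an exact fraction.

Total count: 55 + 15 + 28 + 31 = 129.
Total exposure: 7 + 4 + 4 + 5 = 20 months.
Conjugate update: add total count to the shape and total exposure to the rate, giving Gamma(151, 36).
Posterior mean = 151/36 = 151/36; prior mean = 22/16 = 11/8. Difference = 151/36 − 11/8 = 203/72.

203/72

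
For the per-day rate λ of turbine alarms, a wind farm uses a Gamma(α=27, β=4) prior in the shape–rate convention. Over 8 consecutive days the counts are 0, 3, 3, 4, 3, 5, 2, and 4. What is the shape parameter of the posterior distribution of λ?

51

Total count: 0 + 3 + 3 + 4 + 3 + 5 + 2 + 4 = 24.
Total exposure: 8 days.
Gamma(α, β) with Poisson data over total exposure Σt gives posterior Gamma(α+Σx, β+Σt) = Gamma(51, 12).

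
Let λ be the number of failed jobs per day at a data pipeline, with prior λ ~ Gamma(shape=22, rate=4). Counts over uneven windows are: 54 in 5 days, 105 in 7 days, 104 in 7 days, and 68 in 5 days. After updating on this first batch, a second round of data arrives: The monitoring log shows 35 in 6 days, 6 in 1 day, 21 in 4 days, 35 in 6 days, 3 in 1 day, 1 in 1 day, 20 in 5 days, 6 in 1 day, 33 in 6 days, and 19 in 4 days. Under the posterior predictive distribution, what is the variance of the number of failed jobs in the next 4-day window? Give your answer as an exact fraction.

Total count: 54 + 105 + 104 + 68 = 331.
Total exposure: 5 + 7 + 7 + 5 = 24 days.
After the first batch: Gamma(22 + 331, 4 + 24) = Gamma(353, 28).
Total count: 35 + 6 + 21 + 35 + 3 + 1 + 20 + 6 + 33 + 19 = 179.
Total exposure: 6 + 1 + 4 + 6 + 1 + 1 + 5 + 1 + 6 + 4 = 35 days.
After the second batch: Gamma(353 + 179, 28 + 35) = Gamma(532, 63).
The posterior predictive for a window of length T is Negative Binomial with variance T·α'·(β'+T)/β'² = 4·532·67/3969 = 20368/567.

20368/567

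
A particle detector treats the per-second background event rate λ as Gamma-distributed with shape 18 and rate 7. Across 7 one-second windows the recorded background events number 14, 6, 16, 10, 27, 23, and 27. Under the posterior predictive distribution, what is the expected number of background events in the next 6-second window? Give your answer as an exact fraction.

423/7

Total count: 14 + 6 + 16 + 10 + 27 + 23 + 27 = 123.
Total exposure: 7 seconds.
The Gamma prior is conjugate for the Poisson rate, so λ | data ~ Gamma(18+123, 7+7) = Gamma(141, 14).
Predictive mean over a 6-second window = T·E[λ|data] = 6·141/14 = 423/7.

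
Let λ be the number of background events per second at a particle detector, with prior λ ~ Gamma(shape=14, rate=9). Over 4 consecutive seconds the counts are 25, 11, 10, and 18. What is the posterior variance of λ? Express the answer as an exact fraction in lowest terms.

Total count: 25 + 11 + 10 + 18 = 64.
Total exposure: 4 seconds.
Gamma(α, β) with Poisson data over total exposure Σt gives posterior Gamma(α+Σx, β+Σt) = Gamma(78, 13).
Posterior variance = α'/β'² = 78/169 = 6/13.

6/13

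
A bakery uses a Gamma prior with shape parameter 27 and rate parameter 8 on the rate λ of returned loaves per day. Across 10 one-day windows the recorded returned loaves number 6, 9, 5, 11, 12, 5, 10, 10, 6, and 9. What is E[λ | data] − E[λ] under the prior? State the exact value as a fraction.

Total count: 6 + 9 + 5 + 11 + 12 + 5 + 10 + 10 + 6 + 9 = 83.
Total exposure: 10 days.
By Gamma–Poisson conjugacy, the posterior is Gamma(α + Σx, β + Σt) = Gamma(27 + 83, 8 + 10) = Gamma(110, 18).
Posterior mean = 110/18 = 55/9; prior mean = 27/8 = 27/8. Difference = 55/9 − 27/8 = 197/72.

197/72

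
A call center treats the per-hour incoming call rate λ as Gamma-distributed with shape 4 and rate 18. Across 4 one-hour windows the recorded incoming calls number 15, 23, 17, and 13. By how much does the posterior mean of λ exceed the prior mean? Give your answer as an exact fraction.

302/99

Total count: 15 + 23 + 17 + 13 = 68.
Total exposure: 4 hours.
Posterior: α' = 4 + 68 = 72, β' = 18 + 4 = 22.
Posterior mean = 72/22 = 36/11; prior mean = 4/18 = 2/9. Difference = 36/11 − 2/9 = 302/99.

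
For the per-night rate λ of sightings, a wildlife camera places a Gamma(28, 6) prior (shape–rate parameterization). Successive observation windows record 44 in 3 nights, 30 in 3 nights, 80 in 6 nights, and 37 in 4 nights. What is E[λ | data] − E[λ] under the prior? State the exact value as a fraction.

Total count: 44 + 30 + 80 + 37 = 191.
Total exposure: 3 + 3 + 6 + 4 = 16 nights.
By Gamma–Poisson conjugacy, the posterior is Gamma(α + Σx, β + Σt) = Gamma(28 + 191, 6 + 16) = Gamma(219, 22).
Posterior mean = 219/22 = 219/22; prior mean = 28/6 = 14/3. Difference = 219/22 − 14/3 = 349/66.

349/66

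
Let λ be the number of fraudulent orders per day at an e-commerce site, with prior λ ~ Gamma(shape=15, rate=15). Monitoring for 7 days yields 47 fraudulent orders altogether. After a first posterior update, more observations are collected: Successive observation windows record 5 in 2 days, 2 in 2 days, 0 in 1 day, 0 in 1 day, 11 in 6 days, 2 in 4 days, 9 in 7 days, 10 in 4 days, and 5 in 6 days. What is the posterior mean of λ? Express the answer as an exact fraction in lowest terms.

Total count 47 over total exposure 7 days.
After the first batch: Gamma(15 + 47, 15 + 7) = Gamma(62, 22).
Total count: 5 + 2 + 0 + 0 + 11 + 2 + 9 + 10 + 5 = 44.
Total exposure: 2 + 2 + 1 + 1 + 6 + 4 + 7 + 4 + 6 = 33 days.
After the second batch: Gamma(62 + 44, 22 + 33) = Gamma(106, 55).
Posterior mean = α'/β' = 106/55.

106/55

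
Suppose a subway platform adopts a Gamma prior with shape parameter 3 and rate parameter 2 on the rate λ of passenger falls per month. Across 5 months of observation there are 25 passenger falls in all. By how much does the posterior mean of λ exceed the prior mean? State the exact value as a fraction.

5/2

Total count 25 over total exposure 5 months.
By Gamma–Poisson conjugacy, the posterior is Gamma(α + Σx, β + Σt) = Gamma(3 + 25, 2 + 5) = Gamma(28, 7).
Posterior mean = 28/7 = 4; prior mean = 3/2 = 3/2. Difference = 4 − 3/2 = 5/2.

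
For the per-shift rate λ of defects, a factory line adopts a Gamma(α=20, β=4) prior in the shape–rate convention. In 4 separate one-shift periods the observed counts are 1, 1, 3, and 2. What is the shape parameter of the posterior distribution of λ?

27

Total count: 1 + 1 + 3 + 2 = 7.
Total exposure: 4 shifts.
Conjugate update: add total count to the shape and total exposure to the rate, giving Gamma(27, 8).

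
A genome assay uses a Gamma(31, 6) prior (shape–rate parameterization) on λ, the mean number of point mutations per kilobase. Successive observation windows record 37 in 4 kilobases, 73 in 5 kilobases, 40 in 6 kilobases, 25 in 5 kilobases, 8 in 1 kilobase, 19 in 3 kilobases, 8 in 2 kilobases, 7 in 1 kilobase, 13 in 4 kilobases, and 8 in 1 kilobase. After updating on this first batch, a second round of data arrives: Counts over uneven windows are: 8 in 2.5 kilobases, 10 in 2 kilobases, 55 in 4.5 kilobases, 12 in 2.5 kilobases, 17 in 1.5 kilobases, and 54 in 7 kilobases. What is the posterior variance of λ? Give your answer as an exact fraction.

425/3364

Total count: 37 + 73 + 40 + 25 + 8 + 19 + 8 + 7 + 13 + 8 = 238.
Total exposure: 4 + 5 + 6 + 5 + 1 + 3 + 2 + 1 + 4 + 1 = 32 kilobases.
After the first batch: Gamma(31 + 238, 6 + 32) = Gamma(269, 38).
Total count: 8 + 10 + 55 + 12 + 17 + 54 = 156.
Total exposure: 2.5 + 2 + 4.5 + 2.5 + 1.5 + 7 = 20 kilobases.
After the second batch: Gamma(269 + 156, 38 + 20) = Gamma(425, 58).
Posterior variance = α'/β'² = 425/3364.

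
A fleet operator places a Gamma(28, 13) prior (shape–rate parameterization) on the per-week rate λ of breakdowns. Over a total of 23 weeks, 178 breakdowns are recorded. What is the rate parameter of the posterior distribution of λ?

36

Total count 178 over total exposure 23 weeks.
Conjugate update: add total count to the shape and total exposure to the rate, giving Gamma(206, 36).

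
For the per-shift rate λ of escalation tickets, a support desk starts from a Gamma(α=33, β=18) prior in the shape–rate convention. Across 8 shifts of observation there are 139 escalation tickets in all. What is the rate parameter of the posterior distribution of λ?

26

Total count 139 over total exposure 8 shifts.
The Gamma prior is conjugate for the Poisson rate, so λ | data ~ Gamma(33+139, 18+8) = Gamma(172, 26).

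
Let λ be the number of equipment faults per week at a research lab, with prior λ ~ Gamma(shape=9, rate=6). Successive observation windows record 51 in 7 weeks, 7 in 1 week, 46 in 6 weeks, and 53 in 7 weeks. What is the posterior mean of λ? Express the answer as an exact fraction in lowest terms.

Total count: 51 + 7 + 46 + 53 = 157.
Total exposure: 7 + 1 + 6 + 7 = 21 weeks.
Posterior: α' = 9 + 157 = 166, β' = 6 + 21 = 27.
Posterior mean = α'/β' = 166/27.

166/27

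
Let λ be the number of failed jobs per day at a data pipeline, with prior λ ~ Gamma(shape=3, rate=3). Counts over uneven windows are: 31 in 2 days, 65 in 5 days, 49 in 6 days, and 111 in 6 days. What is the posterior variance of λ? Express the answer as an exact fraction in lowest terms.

259/484

Total count: 31 + 65 + 49 + 111 = 256.
Total exposure: 2 + 5 + 6 + 6 = 19 days.
Posterior: α' = 3 + 256 = 259, β' = 3 + 19 = 22.
Posterior variance = α'/β'² = 259/484.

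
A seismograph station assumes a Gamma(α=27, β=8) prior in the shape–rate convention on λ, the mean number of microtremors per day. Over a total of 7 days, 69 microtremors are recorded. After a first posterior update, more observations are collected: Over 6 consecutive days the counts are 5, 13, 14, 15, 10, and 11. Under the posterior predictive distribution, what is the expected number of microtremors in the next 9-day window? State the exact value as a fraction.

492/7

Total count 69 over total exposure 7 days.
After the first batch: Gamma(27 + 69, 8 + 7) = Gamma(96, 15).
Total count: 5 + 13 + 14 + 15 + 10 + 11 = 68.
Total exposure: 6 days.
After the second batch: Gamma(96 + 68, 15 + 6) = Gamma(164, 21).
Predictive mean over a 9-day window = T·E[λ|data] = 9·164/21 = 492/7.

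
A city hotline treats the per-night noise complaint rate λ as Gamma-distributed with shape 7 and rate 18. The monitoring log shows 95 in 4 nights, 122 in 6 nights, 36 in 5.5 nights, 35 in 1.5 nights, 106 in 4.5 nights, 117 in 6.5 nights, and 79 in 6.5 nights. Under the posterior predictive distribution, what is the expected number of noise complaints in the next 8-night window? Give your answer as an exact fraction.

Total count: 95 + 122 + 36 + 35 + 106 + 117 + 79 = 590.
Total exposure: 4 + 6 + 5.5 + 1.5 + 4.5 + 6.5 + 6.5 = 34.5 nights.
Gamma(α, β) with Poisson data over total exposure Σt gives posterior Gamma(α+Σx, β+Σt) = Gamma(597, 105/2).
Predictive mean over an 8-night window = T·E[λ|data] = 8·597/(105/2) = 3184/35.

3184/35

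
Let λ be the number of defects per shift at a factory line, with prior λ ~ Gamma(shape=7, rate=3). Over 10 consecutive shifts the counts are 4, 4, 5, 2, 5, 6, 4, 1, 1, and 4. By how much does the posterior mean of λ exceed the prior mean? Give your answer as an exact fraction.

38/39

Total count: 4 + 4 + 5 + 2 + 5 + 6 + 4 + 1 + 1 + 4 = 36.
Total exposure: 10 shifts.
Posterior: α' = 7 + 36 = 43, β' = 3 + 10 = 13.
Posterior mean = 43/13 = 43/13; prior mean = 7/3 = 7/3. Difference = 43/13 − 7/3 = 38/39.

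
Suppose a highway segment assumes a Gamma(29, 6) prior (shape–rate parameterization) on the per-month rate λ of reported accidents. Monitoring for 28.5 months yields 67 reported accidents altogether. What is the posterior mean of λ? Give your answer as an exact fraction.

Total count 67 over total exposure 28.5 months.
The Gamma prior is conjugate for the Poisson rate, so λ | data ~ Gamma(29+67, 6+28.5) = Gamma(96, 69/2).
Posterior mean = α'/β' = 96/(69/2) = 64/23.

64/23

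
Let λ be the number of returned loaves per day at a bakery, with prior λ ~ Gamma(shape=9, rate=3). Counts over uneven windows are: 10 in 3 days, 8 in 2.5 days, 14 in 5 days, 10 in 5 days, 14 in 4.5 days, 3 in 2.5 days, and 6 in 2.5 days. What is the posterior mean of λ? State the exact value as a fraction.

Total count: 10 + 8 + 14 + 10 + 14 + 3 + 6 = 65.
Total exposure: 3 + 2.5 + 5 + 5 + 4.5 + 2.5 + 2.5 = 25 days.
Posterior: α' = 9 + 65 = 74, β' = 3 + 25 = 28.
Posterior mean = α'/β' = 74/28 = 37/14.

37/14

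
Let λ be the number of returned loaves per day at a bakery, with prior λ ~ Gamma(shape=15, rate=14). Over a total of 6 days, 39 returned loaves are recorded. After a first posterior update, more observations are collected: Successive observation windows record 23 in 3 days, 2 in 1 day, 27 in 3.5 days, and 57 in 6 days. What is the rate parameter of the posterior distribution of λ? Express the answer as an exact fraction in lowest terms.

Total count 39 over total exposure 6 days.
After the first batch: Gamma(15 + 39, 14 + 6) = Gamma(54, 20).
Total count: 23 + 2 + 27 + 57 = 109.
Total exposure: 3 + 1 + 3.5 + 6 = 13.5 days.
After the second batch: Gamma(54 + 109, 20 + 13.5) = Gamma(163, 67/2).

67/2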